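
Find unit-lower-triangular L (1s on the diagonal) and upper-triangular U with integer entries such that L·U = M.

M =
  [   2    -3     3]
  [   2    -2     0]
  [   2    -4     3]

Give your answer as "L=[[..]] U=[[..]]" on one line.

  R1 -= 1·R0 → [0,1,-3]
  R2 -= 1·R0 → [0,-1,0]
  R2 -= -1·R1 → [0,0,-3]

L=[[1,0,0],[1,1,0],[1,-1,1]] U=[[2,-3,3],[0,1,-3],[0,0,-3]]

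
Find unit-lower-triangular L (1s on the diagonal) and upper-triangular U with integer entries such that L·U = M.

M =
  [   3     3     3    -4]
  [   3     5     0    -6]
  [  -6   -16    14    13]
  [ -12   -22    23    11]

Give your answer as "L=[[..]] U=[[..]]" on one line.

  r1 -= 1·r0 → [0,2,-3,-2]
  r2 -= -2·r0 → [0,-10,20,5]
  r3 -= -4·r0 → [0,-10,35,-5]
  r2 -= -5·r1 → [0,0,5,-5]
  r3 -= -5·r1 → [0,0,20,-15]
  r3 -= 4·r2 → [0,0,0,5]

L=[[1,0,0,0],[1,1,0,0],[-2,-5,1,0],[-4,-5,4,1]] U=[[3,3,3,-4],[0,2,-3,-2],[0,0,5,-5],[0,0,0,5]]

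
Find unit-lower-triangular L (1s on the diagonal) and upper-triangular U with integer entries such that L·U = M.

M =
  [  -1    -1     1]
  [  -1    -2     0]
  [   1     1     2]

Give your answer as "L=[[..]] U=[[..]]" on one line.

  r1 -= 1·r0 → [0,-1,-1]
  r2 -= -1·r0 → [0,0,3]
  r2 -= 0·r1 → [0,0,3]

L=[[1,0,0],[1,1,0],[-1,0,1]] U=[[-1,-1,1],[0,-1,-1],[0,0,3]]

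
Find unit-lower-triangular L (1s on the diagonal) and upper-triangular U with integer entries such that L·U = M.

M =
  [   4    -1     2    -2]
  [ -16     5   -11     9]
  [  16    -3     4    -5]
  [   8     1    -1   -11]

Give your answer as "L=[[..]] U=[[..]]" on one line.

L=[[1,0,0,0],[-4,1,0,0],[4,1,1,0],[2,3,-4,1]] U=[[4,-1,2,-2],[0,1,-3,1],[0,0,-1,2],[0,0,0,-2]]

  R1 -= -4·R0 → [0,1,-3,1]
  R2 -= 4·R0 → [0,1,-4,3]
  R3 -= 2·R0 → [0,3,-5,-7]
  R2 -= 1·R1 → [0,0,-1,2]
  R3 -= 3·R1 → [0,0,4,-10]
  R3 -= -4·R2 → [0,0,0,-2]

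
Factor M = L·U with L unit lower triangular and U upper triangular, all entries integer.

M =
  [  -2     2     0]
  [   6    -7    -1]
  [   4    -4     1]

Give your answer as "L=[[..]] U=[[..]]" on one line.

  r1 -= -3·r0 → [0,-1,-1]
  r2 -= -2·r0 → [0,0,1]
  r2 -= 0·r1 → [0,0,1]

L=[[1,0,0],[-3,1,0],[-2,0,1]] U=[[-2,2,0],[0,-1,-1],[0,0,1]]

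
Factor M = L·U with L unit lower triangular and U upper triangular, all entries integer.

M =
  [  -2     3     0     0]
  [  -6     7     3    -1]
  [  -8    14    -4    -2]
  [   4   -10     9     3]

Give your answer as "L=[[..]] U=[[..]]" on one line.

  R1 -= 3·R0 → [0,-2,3,-1]
  R2 -= 4·R0 → [0,2,-4,-2]
  R3 -= -2·R0 → [0,-4,9,3]
  R2 -= -1·R1 → [0,0,-1,-3]
  R3 -= 2·R1 → [0,0,3,5]
  R3 -= -3·R2 → [0,0,0,-4]

L=[[1,0,0,0],[3,1,0,0],[4,-1,1,0],[-2,2,-3,1]] U=[[-2,3,0,0],[0,-2,3,-1],[0,0,-1,-3],[0,0,0,-4]]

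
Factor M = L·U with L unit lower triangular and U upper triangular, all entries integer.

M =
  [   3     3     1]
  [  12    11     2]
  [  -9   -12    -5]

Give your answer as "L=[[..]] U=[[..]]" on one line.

  row1 -= 4·row0 → [0,-1,-2]
  row2 -= -3·row0 → [0,-3,-2]
  row2 -= 3·row1 → [0,0,4]

L=[[1,0,0],[4,1,0],[-3,3,1]] U=[[3,3,1],[0,-1,-2],[0,0,4]]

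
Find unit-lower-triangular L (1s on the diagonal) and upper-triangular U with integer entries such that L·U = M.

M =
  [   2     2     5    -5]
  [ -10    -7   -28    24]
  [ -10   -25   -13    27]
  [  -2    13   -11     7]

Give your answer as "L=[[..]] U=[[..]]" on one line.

  r1 -= -5·r0 → [0,3,-3,-1]
  r2 -= -5·r0 → [0,-15,12,2]
  r3 -= -1·r0 → [0,15,-6,2]
  r2 -= -5·r1 → [0,0,-3,-3]
  r3 -= 5·r1 → [0,0,9,7]
  r3 -= -3·r2 → [0,0,0,-2]

L=[[1,0,0,0],[-5,1,0,0],[-5,-5,1,0],[-1,5,-3,1]] U=[[2,2,5,-5],[0,3,-3,-1],[0,0,-3,-3],[0,0,0,-2]]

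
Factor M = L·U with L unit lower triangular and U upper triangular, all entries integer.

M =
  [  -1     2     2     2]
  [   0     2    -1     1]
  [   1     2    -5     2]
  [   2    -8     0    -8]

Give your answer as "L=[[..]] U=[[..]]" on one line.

  R1 -= 0·R0 → [0,2,-1,1]
  R2 -= -1·R0 → [0,4,-3,4]
  R3 -= -2·R0 → [0,-4,4,-4]
  R2 -= 2·R1 → [0,0,-1,2]
  R3 -= -2·R1 → [0,0,2,-2]
  R3 -= -2·R2 → [0,0,0,2]

L=[[1,0,0,0],[0,1,0,0],[-1,2,1,0],[-2,-2,-2,1]] U=[[-1,2,2,2],[0,2,-1,1],[0,0,-1,2],[0,0,0,2]]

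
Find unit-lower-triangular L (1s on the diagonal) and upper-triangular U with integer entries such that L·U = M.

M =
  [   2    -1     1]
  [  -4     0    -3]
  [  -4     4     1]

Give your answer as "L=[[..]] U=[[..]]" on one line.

  r1 -= -2·r0 → [0,-2,-1]
  r2 -= -2·r0 → [0,2,3]
  r2 -= -1·r1 → [0,0,2]

L=[[1,0,0],[-2,1,0],[-2,-1,1]] U=[[2,-1,1],[0,-2,-1],[0,0,2]]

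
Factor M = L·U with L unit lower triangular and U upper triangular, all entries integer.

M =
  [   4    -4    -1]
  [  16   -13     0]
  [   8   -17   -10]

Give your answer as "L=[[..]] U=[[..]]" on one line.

  r1 -= 4·r0 → [0,3,4]
  r2 -= 2·r0 → [0,-9,-8]
  r2 -= -3·r1 → [0,0,4]

L=[[1,0,0],[4,1,0],[2,-3,1]] U=[[4,-4,-1],[0,3,4],[0,0,4]]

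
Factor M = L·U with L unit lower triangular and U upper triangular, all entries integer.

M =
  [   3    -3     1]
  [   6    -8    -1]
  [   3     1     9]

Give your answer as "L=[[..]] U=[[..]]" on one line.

L=[[1,0,0],[2,1,0],[1,-2,1]] U=[[3,-3,1],[0,-2,-3],[0,0,2]]

  row1 -= 2·row0 → [0,-2,-3]
  row2 -= 1·row0 → [0,4,8]
  row2 -= -2·row1 → [0,0,2]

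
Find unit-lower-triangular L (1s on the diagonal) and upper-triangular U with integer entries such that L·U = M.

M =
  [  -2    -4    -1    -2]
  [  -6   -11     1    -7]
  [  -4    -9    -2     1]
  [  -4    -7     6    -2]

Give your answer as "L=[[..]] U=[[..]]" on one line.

L=[[1,0,0,0],[3,1,0,0],[2,-1,1,0],[2,1,1,1]] U=[[-2,-4,-1,-2],[0,1,4,-1],[0,0,4,4],[0,0,0,-1]]

  r1 -= 3·r0 → [0,1,4,-1]
  r2 -= 2·r0 → [0,-1,0,5]
  r3 -= 2·r0 → [0,1,8,2]
  r2 -= -1·r1 → [0,0,4,4]
  r3 -= 1·r1 → [0,0,4,3]
  r3 -= 1·r2 → [0,0,0,-1]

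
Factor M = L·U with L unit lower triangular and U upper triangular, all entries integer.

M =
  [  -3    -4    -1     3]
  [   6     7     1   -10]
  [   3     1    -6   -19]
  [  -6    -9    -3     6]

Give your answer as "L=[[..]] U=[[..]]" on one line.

  R1 -= -2·R0 → [0,-1,-1,-4]
  R2 -= -1·R0 → [0,-3,-7,-16]
  R3 -= 2·R0 → [0,-1,-1,0]
  R2 -= 3·R1 → [0,0,-4,-4]
  R3 -= 1·R1 → [0,0,0,4]
  R3 -= 0·R2 → [0,0,0,4]

L=[[1,0,0,0],[-2,1,0,0],[-1,3,1,0],[2,1,0,1]] U=[[-3,-4,-1,3],[0,-1,-1,-4],[0,0,-4,-4],[0,0,0,4]]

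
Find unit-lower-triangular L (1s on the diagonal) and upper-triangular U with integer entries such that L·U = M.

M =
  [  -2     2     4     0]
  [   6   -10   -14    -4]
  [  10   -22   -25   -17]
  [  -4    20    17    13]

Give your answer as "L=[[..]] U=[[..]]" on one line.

L=[[1,0,0,0],[-3,1,0,0],[-5,3,1,0],[2,-4,1,1]] U=[[-2,2,4,0],[0,-4,-2,-4],[0,0,1,-5],[0,0,0,2]]

  r1 -= -3·r0 → [0,-4,-2,-4]
  r2 -= -5·r0 → [0,-12,-5,-17]
  r3 -= 2·r0 → [0,16,9,13]
  r2 -= 3·r1 → [0,0,1,-5]
  r3 -= -4·r1 → [0,0,1,-3]
  r3 -= 1·r2 → [0,0,0,2]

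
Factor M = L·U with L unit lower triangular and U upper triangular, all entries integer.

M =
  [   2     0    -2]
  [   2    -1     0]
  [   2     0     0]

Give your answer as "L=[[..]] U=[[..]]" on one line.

  R1 -= 1·R0 → [0,-1,2]
  R2 -= 1·R0 → [0,0,2]
  R2 -= 0·R1 → [0,0,2]

L=[[1,0,0],[1,1,0],[1,0,1]] U=[[2,0,-2],[0,-1,2],[0,0,2]]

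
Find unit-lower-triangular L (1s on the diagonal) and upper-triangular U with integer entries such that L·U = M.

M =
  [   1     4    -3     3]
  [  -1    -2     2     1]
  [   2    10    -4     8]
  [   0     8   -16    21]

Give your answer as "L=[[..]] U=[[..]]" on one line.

  row1 -= -1·row0 → [0,2,-1,4]
  row2 -= 2·row0 → [0,2,2,2]
  row3 -= 0·row0 → [0,8,-16,21]
  row2 -= 1·row1 → [0,0,3,-2]
  row3 -= 4·row1 → [0,0,-12,5]
  row3 -= -4·row2 → [0,0,0,-3]

L=[[1,0,0,0],[-1,1,0,0],[2,1,1,0],[0,4,-4,1]] U=[[1,4,-3,3],[0,2,-1,4],[0,0,3,-2],[0,0,0,-3]]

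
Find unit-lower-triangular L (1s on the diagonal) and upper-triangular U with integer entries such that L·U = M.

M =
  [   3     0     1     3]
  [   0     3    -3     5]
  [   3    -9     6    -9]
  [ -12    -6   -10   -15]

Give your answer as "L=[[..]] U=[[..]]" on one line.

L=[[1,0,0,0],[0,1,0,0],[1,-3,1,0],[-4,-2,3,1]] U=[[3,0,1,3],[0,3,-3,5],[0,0,-4,3],[0,0,0,-2]]

  row1 -= 0·row0 → [0,3,-3,5]
  row2 -= 1·row0 → [0,-9,5,-12]
  row3 -= -4·row0 → [0,-6,-6,-3]
  row2 -= -3·row1 → [0,0,-4,3]
  row3 -= -2·row1 → [0,0,-12,7]
  row3 -= 3·row2 → [0,0,0,-2]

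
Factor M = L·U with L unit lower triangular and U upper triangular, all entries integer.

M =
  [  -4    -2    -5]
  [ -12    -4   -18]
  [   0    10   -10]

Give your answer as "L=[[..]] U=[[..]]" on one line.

L=[[1,0,0],[3,1,0],[0,5,1]] U=[[-4,-2,-5],[0,2,-3],[0,0,5]]

  row1 -= 3·row0 → [0,2,-3]
  row2 -= 0·row0 → [0,10,-10]
  row2 -= 5·row1 → [0,0,5]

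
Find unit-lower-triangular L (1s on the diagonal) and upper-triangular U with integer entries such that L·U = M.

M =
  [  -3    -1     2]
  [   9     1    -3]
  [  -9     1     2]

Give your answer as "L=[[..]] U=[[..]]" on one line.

L=[[1,0,0],[-3,1,0],[3,-2,1]] U=[[-3,-1,2],[0,-2,3],[0,0,2]]

  row1 -= -3·row0 → [0,-2,3]
  row2 -= 3·row0 → [0,4,-4]
  row2 -= -2·row1 → [0,0,2]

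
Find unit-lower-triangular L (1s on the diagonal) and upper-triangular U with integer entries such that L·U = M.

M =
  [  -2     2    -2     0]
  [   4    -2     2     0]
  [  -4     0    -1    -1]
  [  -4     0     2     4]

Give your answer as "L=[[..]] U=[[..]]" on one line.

  R1 -= -2·R0 → [0,2,-2,0]
  R2 -= 2·R0 → [0,-4,3,-1]
  R3 -= 2·R0 → [0,-4,6,4]
  R2 -= -2·R1 → [0,0,-1,-1]
  R3 -= -2·R1 → [0,0,2,4]
  R3 -= -2·R2 → [0,0,0,2]

L=[[1,0,0,0],[-2,1,0,0],[2,-2,1,0],[2,-2,-2,1]] U=[[-2,2,-2,0],[0,2,-2,0],[0,0,-1,-1],[0,0,0,2]]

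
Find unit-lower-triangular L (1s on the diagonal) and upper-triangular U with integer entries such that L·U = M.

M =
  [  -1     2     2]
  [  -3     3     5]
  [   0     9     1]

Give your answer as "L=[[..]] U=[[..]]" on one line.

L=[[1,0,0],[3,1,0],[0,-3,1]] U=[[-1,2,2],[0,-3,-1],[0,0,-2]]

  R1 -= 3·R0 → [0,-3,-1]
  R2 -= 0·R0 → [0,9,1]
  R2 -= -3·R1 → [0,0,-2]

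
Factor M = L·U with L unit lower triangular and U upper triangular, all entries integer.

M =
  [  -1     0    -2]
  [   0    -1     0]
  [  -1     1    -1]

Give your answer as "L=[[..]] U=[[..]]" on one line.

L=[[1,0,0],[0,1,0],[1,-1,1]] U=[[-1,0,-2],[0,-1,0],[0,0,1]]

  row1 -= 0·row0 → [0,-1,0]
  row2 -= 1·row0 → [0,1,1]
  row2 -= -1·row1 → [0,0,1]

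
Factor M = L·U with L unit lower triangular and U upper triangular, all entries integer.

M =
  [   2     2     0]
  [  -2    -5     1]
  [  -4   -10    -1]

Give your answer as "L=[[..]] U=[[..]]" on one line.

  R1 -= -1·R0 → [0,-3,1]
  R2 -= -2·R0 → [0,-6,-1]
  R2 -= 2·R1 → [0,0,-3]

L=[[1,0,0],[-1,1,0],[-2,2,1]] U=[[2,2,0],[0,-3,1],[0,0,-3]]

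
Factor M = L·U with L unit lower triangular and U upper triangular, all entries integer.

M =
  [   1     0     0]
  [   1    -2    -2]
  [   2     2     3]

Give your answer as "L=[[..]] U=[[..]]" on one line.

  r1 -= 1·r0 → [0,-2,-2]
  r2 -= 2·r0 → [0,2,3]
  r2 -= -1·r1 → [0,0,1]

L=[[1,0,0],[1,1,0],[2,-1,1]] U=[[1,0,0],[0,-2,-2],[0,0,1]]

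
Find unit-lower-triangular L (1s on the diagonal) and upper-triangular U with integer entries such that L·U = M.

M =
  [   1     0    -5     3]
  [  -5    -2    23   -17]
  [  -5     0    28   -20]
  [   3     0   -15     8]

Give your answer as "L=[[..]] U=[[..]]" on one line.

L=[[1,0,0,0],[-5,1,0,0],[-5,0,1,0],[3,0,0,1]] U=[[1,0,-5,3],[0,-2,-2,-2],[0,0,3,-5],[0,0,0,-1]]

  R1 -= -5·R0 → [0,-2,-2,-2]
  R2 -= -5·R0 → [0,0,3,-5]
  R3 -= 3·R0 → [0,0,0,-1]
  R2 -= 0·R1 → [0,0,3,-5]
  R3 -= 0·R1 → [0,0,0,-1]
  R3 -= 0·R2 → [0,0,0,-1]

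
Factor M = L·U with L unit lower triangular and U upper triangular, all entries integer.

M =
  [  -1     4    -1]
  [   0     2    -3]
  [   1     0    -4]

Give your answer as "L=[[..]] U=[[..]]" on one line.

L=[[1,0,0],[0,1,0],[-1,2,1]] U=[[-1,4,-1],[0,2,-3],[0,0,1]]

  r1 -= 0·r0 → [0,2,-3]
  r2 -= -1·r0 → [0,4,-5]
  r2 -= 2·r1 → [0,0,1]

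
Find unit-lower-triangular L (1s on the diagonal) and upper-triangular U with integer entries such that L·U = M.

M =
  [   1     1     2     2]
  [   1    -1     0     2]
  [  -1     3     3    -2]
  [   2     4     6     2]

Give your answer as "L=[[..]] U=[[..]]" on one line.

L=[[1,0,0,0],[1,1,0,0],[-1,-2,1,0],[2,-1,0,1]] U=[[1,1,2,2],[0,-2,-2,0],[0,0,1,0],[0,0,0,-2]]

  R1 -= 1·R0 → [0,-2,-2,0]
  R2 -= -1·R0 → [0,4,5,0]
  R3 -= 2·R0 → [0,2,2,-2]
  R2 -= -2·R1 → [0,0,1,0]
  R3 -= -1·R1 → [0,0,0,-2]
  R3 -= 0·R2 → [0,0,0,-2]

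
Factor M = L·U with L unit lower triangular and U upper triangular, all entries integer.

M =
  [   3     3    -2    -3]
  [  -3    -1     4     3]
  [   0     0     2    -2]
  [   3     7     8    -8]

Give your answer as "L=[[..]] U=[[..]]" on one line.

L=[[1,0,0,0],[-1,1,0,0],[0,0,1,0],[1,2,3,1]] U=[[3,3,-2,-3],[0,2,2,0],[0,0,2,-2],[0,0,0,1]]

  r1 -= -1·r0 → [0,2,2,0]
  r2 -= 0·r0 → [0,0,2,-2]
  r3 -= 1·r0 → [0,4,10,-5]
  r2 -= 0·r1 → [0,0,2,-2]
  r3 -= 2·r1 → [0,0,6,-5]
  r3 -= 3·r2 → [0,0,0,1]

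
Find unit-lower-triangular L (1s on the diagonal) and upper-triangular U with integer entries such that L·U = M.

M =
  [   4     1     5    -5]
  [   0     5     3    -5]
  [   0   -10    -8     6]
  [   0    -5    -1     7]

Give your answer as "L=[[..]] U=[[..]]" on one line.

L=[[1,0,0,0],[0,1,0,0],[0,-2,1,0],[0,-1,-1,1]] U=[[4,1,5,-5],[0,5,3,-5],[0,0,-2,-4],[0,0,0,-2]]

  R1 -= 0·R0 → [0,5,3,-5]
  R2 -= 0·R0 → [0,-10,-8,6]
  R3 -= 0·R0 → [0,-5,-1,7]
  R2 -= -2·R1 → [0,0,-2,-4]
  R3 -= -1·R1 → [0,0,2,2]
  R3 -= -1·R2 → [0,0,0,-2]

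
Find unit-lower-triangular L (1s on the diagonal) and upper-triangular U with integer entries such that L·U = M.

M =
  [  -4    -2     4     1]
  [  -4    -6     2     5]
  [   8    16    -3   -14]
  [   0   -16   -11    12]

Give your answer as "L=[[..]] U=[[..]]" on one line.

L=[[1,0,0,0],[1,1,0,0],[-2,-3,1,0],[0,4,3,1]] U=[[-4,-2,4,1],[0,-4,-2,4],[0,0,-1,0],[0,0,0,-4]]

  row1 -= 1·row0 → [0,-4,-2,4]
  row2 -= -2·row0 → [0,12,5,-12]
  row3 -= 0·row0 → [0,-16,-11,12]
  row2 -= -3·row1 → [0,0,-1,0]
  row3 -= 4·row1 → [0,0,-3,-4]
  row3 -= 3·row2 → [0,0,0,-4]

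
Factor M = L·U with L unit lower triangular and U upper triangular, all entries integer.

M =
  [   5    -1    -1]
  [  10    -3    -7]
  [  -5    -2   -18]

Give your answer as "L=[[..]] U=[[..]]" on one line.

  r1 -= 2·r0 → [0,-1,-5]
  r2 -= -1·r0 → [0,-3,-19]
  r2 -= 3·r1 → [0,0,-4]

L=[[1,0,0],[2,1,0],[-1,3,1]] U=[[5,-1,-1],[0,-1,-5],[0,0,-4]]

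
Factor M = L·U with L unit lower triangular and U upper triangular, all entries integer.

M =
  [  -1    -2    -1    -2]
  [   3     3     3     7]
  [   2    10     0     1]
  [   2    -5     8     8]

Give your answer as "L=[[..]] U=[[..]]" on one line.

L=[[1,0,0,0],[-3,1,0,0],[-2,-2,1,0],[-2,3,-3,1]] U=[[-1,-2,-1,-2],[0,-3,0,1],[0,0,-2,-1],[0,0,0,-2]]

  R1 -= -3·R0 → [0,-3,0,1]
  R2 -= -2·R0 → [0,6,-2,-3]
  R3 -= -2·R0 → [0,-9,6,4]
  R2 -= -2·R1 → [0,0,-2,-1]
  R3 -= 3·R1 → [0,0,6,1]
  R3 -= -3·R2 → [0,0,0,-2]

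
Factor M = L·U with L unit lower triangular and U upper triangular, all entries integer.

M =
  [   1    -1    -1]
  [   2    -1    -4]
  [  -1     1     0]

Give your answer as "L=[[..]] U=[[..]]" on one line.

L=[[1,0,0],[2,1,0],[-1,0,1]] U=[[1,-1,-1],[0,1,-2],[0,0,-1]]

  r1 -= 2·r0 → [0,1,-2]
  r2 -= -1·r0 → [0,0,-1]
  r2 -= 0·r1 → [0,0,-1]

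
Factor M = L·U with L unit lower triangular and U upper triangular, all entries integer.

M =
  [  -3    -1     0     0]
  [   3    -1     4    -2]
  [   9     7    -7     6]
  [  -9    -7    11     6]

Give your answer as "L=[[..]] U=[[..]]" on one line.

L=[[1,0,0,0],[-1,1,0,0],[-3,-2,1,0],[3,2,3,1]] U=[[-3,-1,0,0],[0,-2,4,-2],[0,0,1,2],[0,0,0,4]]

  row1 -= -1·row0 → [0,-2,4,-2]
  row2 -= -3·row0 → [0,4,-7,6]
  row3 -= 3·row0 → [0,-4,11,6]
  row2 -= -2·row1 → [0,0,1,2]
  row3 -= 2·row1 → [0,0,3,10]
  row3 -= 3·row2 → [0,0,0,4]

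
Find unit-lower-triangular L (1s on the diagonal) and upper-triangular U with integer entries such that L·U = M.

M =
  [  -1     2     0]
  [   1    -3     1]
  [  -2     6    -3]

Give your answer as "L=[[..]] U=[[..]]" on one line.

  r1 -= -1·r0 → [0,-1,1]
  r2 -= 2·r0 → [0,2,-3]
  r2 -= -2·r1 → [0,0,-1]

L=[[1,0,0],[-1,1,0],[2,-2,1]] U=[[-1,2,0],[0,-1,1],[0,0,-1]]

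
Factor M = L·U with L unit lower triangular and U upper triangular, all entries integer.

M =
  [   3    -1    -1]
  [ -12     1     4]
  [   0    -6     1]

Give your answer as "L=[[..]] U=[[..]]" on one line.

L=[[1,0,0],[-4,1,0],[0,2,1]] U=[[3,-1,-1],[0,-3,0],[0,0,1]]

  row1 -= -4·row0 → [0,-3,0]
  row2 -= 0·row0 → [0,-6,1]
  row2 -= 2·row1 → [0,0,1]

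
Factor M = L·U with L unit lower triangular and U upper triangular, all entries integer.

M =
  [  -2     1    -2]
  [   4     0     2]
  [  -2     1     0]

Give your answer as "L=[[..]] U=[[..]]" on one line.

L=[[1,0,0],[-2,1,0],[1,0,1]] U=[[-2,1,-2],[0,2,-2],[0,0,2]]

  r1 -= -2·r0 → [0,2,-2]
  r2 -= 1·r0 → [0,0,2]
  r2 -= 0·r1 → [0,0,2]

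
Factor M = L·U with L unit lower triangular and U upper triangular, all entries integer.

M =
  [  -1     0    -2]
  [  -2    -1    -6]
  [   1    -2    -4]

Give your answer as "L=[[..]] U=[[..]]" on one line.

L=[[1,0,0],[2,1,0],[-1,2,1]] U=[[-1,0,-2],[0,-1,-2],[0,0,-2]]

  row1 -= 2·row0 → [0,-1,-2]
  row2 -= -1·row0 → [0,-2,-6]
  row2 -= 2·row1 → [0,0,-2]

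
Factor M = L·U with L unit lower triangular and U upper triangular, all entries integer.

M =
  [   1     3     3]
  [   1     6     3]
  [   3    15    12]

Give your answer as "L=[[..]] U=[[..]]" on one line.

  row1 -= 1·row0 → [0,3,0]
  row2 -= 3·row0 → [0,6,3]
  row2 -= 2·row1 → [0,0,3]

L=[[1,0,0],[1,1,0],[3,2,1]] U=[[1,3,3],[0,3,0],[0,0,3]]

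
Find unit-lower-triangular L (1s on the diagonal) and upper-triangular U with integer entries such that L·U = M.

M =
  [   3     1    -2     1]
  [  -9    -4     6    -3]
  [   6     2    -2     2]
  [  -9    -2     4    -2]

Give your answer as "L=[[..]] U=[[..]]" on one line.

L=[[1,0,0,0],[-3,1,0,0],[2,0,1,0],[-3,-1,-1,1]] U=[[3,1,-2,1],[0,-1,0,0],[0,0,2,0],[0,0,0,1]]

  r1 -= -3·r0 → [0,-1,0,0]
  r2 -= 2·r0 → [0,0,2,0]
  r3 -= -3·r0 → [0,1,-2,1]
  r2 -= 0·r1 → [0,0,2,0]
  r3 -= -1·r1 → [0,0,-2,1]
  r3 -= -1·r2 → [0,0,0,1]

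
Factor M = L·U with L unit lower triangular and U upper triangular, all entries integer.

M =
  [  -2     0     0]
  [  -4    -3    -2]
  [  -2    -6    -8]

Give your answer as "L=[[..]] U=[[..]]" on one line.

  r1 -= 2·r0 → [0,-3,-2]
  r2 -= 1·r0 → [0,-6,-8]
  r2 -= 2·r1 → [0,0,-4]

L=[[1,0,0],[2,1,0],[1,2,1]] U=[[-2,0,0],[0,-3,-2],[0,0,-4]]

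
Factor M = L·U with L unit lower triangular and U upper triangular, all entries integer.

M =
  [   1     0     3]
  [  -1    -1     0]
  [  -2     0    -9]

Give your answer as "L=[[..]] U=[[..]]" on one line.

  row1 -= -1·row0 → [0,-1,3]
  row2 -= -2·row0 → [0,0,-3]
  row2 -= 0·row1 → [0,0,-3]

L=[[1,0,0],[-1,1,0],[-2,0,1]] U=[[1,0,3],[0,-1,3],[0,0,-3]]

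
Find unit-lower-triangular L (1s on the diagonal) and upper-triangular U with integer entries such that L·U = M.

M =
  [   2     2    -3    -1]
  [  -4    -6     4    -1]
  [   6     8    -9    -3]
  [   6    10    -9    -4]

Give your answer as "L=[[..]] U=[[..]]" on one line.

  R1 -= -2·R0 → [0,-2,-2,-3]
  R2 -= 3·R0 → [0,2,0,0]
  R3 -= 3·R0 → [0,4,0,-1]
  R2 -= -1·R1 → [0,0,-2,-3]
  R3 -= -2·R1 → [0,0,-4,-7]
  R3 -= 2·R2 → [0,0,0,-1]

L=[[1,0,0,0],[-2,1,0,0],[3,-1,1,0],[3,-2,2,1]] U=[[2,2,-3,-1],[0,-2,-2,-3],[0,0,-2,-3],[0,0,0,-1]]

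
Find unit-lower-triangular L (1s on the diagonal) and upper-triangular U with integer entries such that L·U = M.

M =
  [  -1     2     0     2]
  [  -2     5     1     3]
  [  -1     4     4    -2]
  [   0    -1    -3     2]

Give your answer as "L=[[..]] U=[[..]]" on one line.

L=[[1,0,0,0],[2,1,0,0],[1,2,1,0],[0,-1,-1,1]] U=[[-1,2,0,2],[0,1,1,-1],[0,0,2,-2],[0,0,0,-1]]

  row1 -= 2·row0 → [0,1,1,-1]
  row2 -= 1·row0 → [0,2,4,-4]
  row3 -= 0·row0 → [0,-1,-3,2]
  row2 -= 2·row1 → [0,0,2,-2]
  row3 -= -1·row1 → [0,0,-2,1]
  row3 -= -1·row2 → [0,0,0,-1]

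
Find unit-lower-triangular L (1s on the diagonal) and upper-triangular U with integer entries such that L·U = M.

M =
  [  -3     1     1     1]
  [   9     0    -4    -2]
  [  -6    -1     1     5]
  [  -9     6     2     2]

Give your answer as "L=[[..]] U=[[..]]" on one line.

L=[[1,0,0,0],[-3,1,0,0],[2,-1,1,0],[3,1,0,1]] U=[[-3,1,1,1],[0,3,-1,1],[0,0,-2,4],[0,0,0,-2]]

  r1 -= -3·r0 → [0,3,-1,1]
  r2 -= 2·r0 → [0,-3,-1,3]
  r3 -= 3·r0 → [0,3,-1,-1]
  r2 -= -1·r1 → [0,0,-2,4]
  r3 -= 1·r1 → [0,0,0,-2]
  r3 -= 0·r2 → [0,0,0,-2]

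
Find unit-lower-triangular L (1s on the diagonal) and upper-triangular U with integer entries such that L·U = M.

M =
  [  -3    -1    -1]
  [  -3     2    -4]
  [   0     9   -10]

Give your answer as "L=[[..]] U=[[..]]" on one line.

  row1 -= 1·row0 → [0,3,-3]
  row2 -= 0·row0 → [0,9,-10]
  row2 -= 3·row1 → [0,0,-1]

L=[[1,0,0],[1,1,0],[0,3,1]] U=[[-3,-1,-1],[0,3,-3],[0,0,-1]]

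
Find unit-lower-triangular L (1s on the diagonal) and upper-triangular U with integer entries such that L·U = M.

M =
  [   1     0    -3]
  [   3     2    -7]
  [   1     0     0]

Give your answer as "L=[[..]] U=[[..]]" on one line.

L=[[1,0,0],[3,1,0],[1,0,1]] U=[[1,0,-3],[0,2,2],[0,0,3]]

  R1 -= 3·R0 → [0,2,2]
  R2 -= 1·R0 → [0,0,3]
  R2 -= 0·R1 → [0,0,3]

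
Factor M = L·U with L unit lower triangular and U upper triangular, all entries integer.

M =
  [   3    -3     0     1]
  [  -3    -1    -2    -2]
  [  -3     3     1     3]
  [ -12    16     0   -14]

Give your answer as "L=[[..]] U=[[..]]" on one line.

L=[[1,0,0,0],[-1,1,0,0],[-1,0,1,0],[-4,-1,-2,1]] U=[[3,-3,0,1],[0,-4,-2,-1],[0,0,1,4],[0,0,0,-3]]

  row1 -= -1·row0 → [0,-4,-2,-1]
  row2 -= -1·row0 → [0,0,1,4]
  row3 -= -4·row0 → [0,4,0,-10]
  row2 -= 0·row1 → [0,0,1,4]
  row3 -= -1·row1 → [0,0,-2,-11]
  row3 -= -2·row2 → [0,0,0,-3]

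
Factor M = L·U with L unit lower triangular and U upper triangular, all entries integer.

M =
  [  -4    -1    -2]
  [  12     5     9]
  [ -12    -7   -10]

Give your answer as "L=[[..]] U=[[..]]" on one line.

  R1 -= -3·R0 → [0,2,3]
  R2 -= 3·R0 → [0,-4,-4]
  R2 -= -2·R1 → [0,0,2]

L=[[1,0,0],[-3,1,0],[3,-2,1]] U=[[-4,-1,-2],[0,2,3],[0,0,2]]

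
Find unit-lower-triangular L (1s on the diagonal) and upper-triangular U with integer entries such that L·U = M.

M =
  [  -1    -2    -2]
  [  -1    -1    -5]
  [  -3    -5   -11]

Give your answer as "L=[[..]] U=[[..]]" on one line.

  R1 -= 1·R0 → [0,1,-3]
  R2 -= 3·R0 → [0,1,-5]
  R2 -= 1·R1 → [0,0,-2]

L=[[1,0,0],[1,1,0],[3,1,1]] U=[[-1,-2,-2],[0,1,-3],[0,0,-2]]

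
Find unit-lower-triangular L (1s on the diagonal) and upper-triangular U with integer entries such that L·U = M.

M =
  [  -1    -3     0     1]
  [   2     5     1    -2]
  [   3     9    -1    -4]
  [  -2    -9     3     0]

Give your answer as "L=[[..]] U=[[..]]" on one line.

L=[[1,0,0,0],[-2,1,0,0],[-3,0,1,0],[2,3,0,1]] U=[[-1,-3,0,1],[0,-1,1,0],[0,0,-1,-1],[0,0,0,-2]]

  R1 -= -2·R0 → [0,-1,1,0]
  R2 -= -3·R0 → [0,0,-1,-1]
  R3 -= 2·R0 → [0,-3,3,-2]
  R2 -= 0·R1 → [0,0,-1,-1]
  R3 -= 3·R1 → [0,0,0,-2]
  R3 -= 0·R2 → [0,0,0,-2]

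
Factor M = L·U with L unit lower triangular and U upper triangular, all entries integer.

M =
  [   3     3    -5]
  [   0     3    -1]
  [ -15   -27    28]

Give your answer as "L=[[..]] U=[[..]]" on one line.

  r1 -= 0·r0 → [0,3,-1]
  r2 -= -5·r0 → [0,-12,3]
  r2 -= -4·r1 → [0,0,-1]

L=[[1,0,0],[0,1,0],[-5,-4,1]] U=[[3,3,-5],[0,3,-1],[0,0,-1]]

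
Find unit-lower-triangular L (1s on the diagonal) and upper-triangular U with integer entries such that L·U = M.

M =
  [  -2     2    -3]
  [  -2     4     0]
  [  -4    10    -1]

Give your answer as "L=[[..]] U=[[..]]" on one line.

L=[[1,0,0],[1,1,0],[2,3,1]] U=[[-2,2,-3],[0,2,3],[0,0,-4]]

  r1 -= 1·r0 → [0,2,3]
  r2 -= 2·r0 → [0,6,5]
  r2 -= 3·r1 → [0,0,-4]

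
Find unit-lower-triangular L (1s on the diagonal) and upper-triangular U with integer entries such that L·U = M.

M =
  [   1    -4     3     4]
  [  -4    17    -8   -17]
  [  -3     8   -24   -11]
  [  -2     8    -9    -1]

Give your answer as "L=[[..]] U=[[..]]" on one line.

L=[[1,0,0,0],[-4,1,0,0],[-3,-4,1,0],[-2,0,-3,1]] U=[[1,-4,3,4],[0,1,4,-1],[0,0,1,-3],[0,0,0,-2]]

  row1 -= -4·row0 → [0,1,4,-1]
  row2 -= -3·row0 → [0,-4,-15,1]
  row3 -= -2·row0 → [0,0,-3,7]
  row2 -= -4·row1 → [0,0,1,-3]
  row3 -= 0·row1 → [0,0,-3,7]
  row3 -= -3·row2 → [0,0,0,-2]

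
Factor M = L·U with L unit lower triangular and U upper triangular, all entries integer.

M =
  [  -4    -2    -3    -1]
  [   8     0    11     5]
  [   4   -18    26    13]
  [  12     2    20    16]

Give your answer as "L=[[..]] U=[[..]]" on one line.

L=[[1,0,0,0],[-2,1,0,0],[-1,5,1,0],[-3,1,-3,1]] U=[[-4,-2,-3,-1],[0,-4,5,3],[0,0,-2,-3],[0,0,0,1]]

  r1 -= -2·r0 → [0,-4,5,3]
  r2 -= -1·r0 → [0,-20,23,12]
  r3 -= -3·r0 → [0,-4,11,13]
  r2 -= 5·r1 → [0,0,-2,-3]
  r3 -= 1·r1 → [0,0,6,10]
  r3 -= -3·r2 → [0,0,0,1]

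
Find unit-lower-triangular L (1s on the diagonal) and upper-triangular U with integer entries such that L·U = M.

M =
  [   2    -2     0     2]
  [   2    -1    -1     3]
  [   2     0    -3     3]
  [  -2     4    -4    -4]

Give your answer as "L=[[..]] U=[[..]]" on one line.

L=[[1,0,0,0],[1,1,0,0],[1,2,1,0],[-1,2,2,1]] U=[[2,-2,0,2],[0,1,-1,1],[0,0,-1,-1],[0,0,0,-2]]

  R1 -= 1·R0 → [0,1,-1,1]
  R2 -= 1·R0 → [0,2,-3,1]
  R3 -= -1·R0 → [0,2,-4,-2]
  R2 -= 2·R1 → [0,0,-1,-1]
  R3 -= 2·R1 → [0,0,-2,-4]
  R3 -= 2·R2 → [0,0,0,-2]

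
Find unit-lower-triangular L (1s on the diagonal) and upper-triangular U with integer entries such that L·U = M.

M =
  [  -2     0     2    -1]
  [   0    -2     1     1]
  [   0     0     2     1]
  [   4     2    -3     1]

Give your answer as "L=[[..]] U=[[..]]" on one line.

  row1 -= 0·row0 → [0,-2,1,1]
  row2 -= 0·row0 → [0,0,2,1]
  row3 -= -2·row0 → [0,2,1,-1]
  row2 -= 0·row1 → [0,0,2,1]
  row3 -= -1·row1 → [0,0,2,0]
  row3 -= 1·row2 → [0,0,0,-1]

L=[[1,0,0,0],[0,1,0,0],[0,0,1,0],[-2,-1,1,1]] U=[[-2,0,2,-1],[0,-2,1,1],[0,0,2,1],[0,0,0,-1]]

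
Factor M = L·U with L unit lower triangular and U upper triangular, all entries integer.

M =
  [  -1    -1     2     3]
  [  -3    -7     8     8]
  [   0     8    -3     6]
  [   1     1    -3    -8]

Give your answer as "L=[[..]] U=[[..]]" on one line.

L=[[1,0,0,0],[3,1,0,0],[0,-2,1,0],[-1,0,-1,1]] U=[[-1,-1,2,3],[0,-4,2,-1],[0,0,1,4],[0,0,0,-1]]

  r1 -= 3·r0 → [0,-4,2,-1]
  r2 -= 0·r0 → [0,8,-3,6]
  r3 -= -1·r0 → [0,0,-1,-5]
  r2 -= -2·r1 → [0,0,1,4]
  r3 -= 0·r1 → [0,0,-1,-5]
  r3 -= -1·r2 → [0,0,0,-1]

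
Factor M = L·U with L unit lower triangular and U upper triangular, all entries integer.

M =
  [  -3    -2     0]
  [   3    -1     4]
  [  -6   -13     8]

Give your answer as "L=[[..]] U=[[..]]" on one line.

L=[[1,0,0],[-1,1,0],[2,3,1]] U=[[-3,-2,0],[0,-3,4],[0,0,-4]]

  row1 -= -1·row0 → [0,-3,4]
  row2 -= 2·row0 → [0,-9,8]
  row2 -= 3·row1 → [0,0,-4]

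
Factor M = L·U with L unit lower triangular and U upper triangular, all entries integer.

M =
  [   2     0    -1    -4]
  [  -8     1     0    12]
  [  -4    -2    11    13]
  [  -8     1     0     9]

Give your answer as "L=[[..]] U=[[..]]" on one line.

L=[[1,0,0,0],[-4,1,0,0],[-2,-2,1,0],[-4,1,0,1]] U=[[2,0,-1,-4],[0,1,-4,-4],[0,0,1,-3],[0,0,0,-3]]

  r1 -= -4·r0 → [0,1,-4,-4]
  r2 -= -2·r0 → [0,-2,9,5]
  r3 -= -4·r0 → [0,1,-4,-7]
  r2 -= -2·r1 → [0,0,1,-3]
  r3 -= 1·r1 → [0,0,0,-3]
  r3 -= 0·r2 → [0,0,0,-3]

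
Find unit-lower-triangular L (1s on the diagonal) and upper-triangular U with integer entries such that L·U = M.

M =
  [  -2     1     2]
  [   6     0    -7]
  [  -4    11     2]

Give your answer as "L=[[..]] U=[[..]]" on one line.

  r1 -= -3·r0 → [0,3,-1]
  r2 -= 2·r0 → [0,9,-2]
  r2 -= 3·r1 → [0,0,1]

L=[[1,0,0],[-3,1,0],[2,3,1]] U=[[-2,1,2],[0,3,-1],[0,0,1]]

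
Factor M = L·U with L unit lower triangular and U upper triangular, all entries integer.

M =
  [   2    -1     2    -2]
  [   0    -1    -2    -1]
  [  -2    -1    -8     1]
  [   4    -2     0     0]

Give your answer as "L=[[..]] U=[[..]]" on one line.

L=[[1,0,0,0],[0,1,0,0],[-1,2,1,0],[2,0,2,1]] U=[[2,-1,2,-2],[0,-1,-2,-1],[0,0,-2,1],[0,0,0,2]]

  R1 -= 0·R0 → [0,-1,-2,-1]
  R2 -= -1·R0 → [0,-2,-6,-1]
  R3 -= 2·R0 → [0,0,-4,4]
  R2 -= 2·R1 → [0,0,-2,1]
  R3 -= 0·R1 → [0,0,-4,4]
  R3 -= 2·R2 → [0,0,0,2]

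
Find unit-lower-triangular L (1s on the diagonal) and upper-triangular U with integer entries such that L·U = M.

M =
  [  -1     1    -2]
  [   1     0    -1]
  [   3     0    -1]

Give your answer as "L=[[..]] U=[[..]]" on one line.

  row1 -= -1·row0 → [0,1,-3]
  row2 -= -3·row0 → [0,3,-7]
  row2 -= 3·row1 → [0,0,2]

L=[[1,0,0],[-1,1,0],[-3,3,1]] U=[[-1,1,-2],[0,1,-3],[0,0,2]]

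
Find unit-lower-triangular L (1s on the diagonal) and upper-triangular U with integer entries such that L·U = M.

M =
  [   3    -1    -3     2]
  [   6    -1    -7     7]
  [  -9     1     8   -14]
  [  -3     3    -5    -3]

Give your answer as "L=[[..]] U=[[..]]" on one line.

L=[[1,0,0,0],[2,1,0,0],[-3,-2,1,0],[-1,2,2,1]] U=[[3,-1,-3,2],[0,1,-1,3],[0,0,-3,-2],[0,0,0,-3]]

  R1 -= 2·R0 → [0,1,-1,3]
  R2 -= -3·R0 → [0,-2,-1,-8]
  R3 -= -1·R0 → [0,2,-8,-1]
  R2 -= -2·R1 → [0,0,-3,-2]
  R3 -= 2·R1 → [0,0,-6,-7]
  R3 -= 2·R2 → [0,0,0,-3]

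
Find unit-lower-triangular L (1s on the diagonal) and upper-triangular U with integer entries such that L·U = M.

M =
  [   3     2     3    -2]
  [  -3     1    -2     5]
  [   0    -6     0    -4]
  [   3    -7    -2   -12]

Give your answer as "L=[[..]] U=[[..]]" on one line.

  r1 -= -1·r0 → [0,3,1,3]
  r2 -= 0·r0 → [0,-6,0,-4]
  r3 -= 1·r0 → [0,-9,-5,-10]
  r2 -= -2·r1 → [0,0,2,2]
  r3 -= -3·r1 → [0,0,-2,-1]
  r3 -= -1·r2 → [0,0,0,1]

L=[[1,0,0,0],[-1,1,0,0],[0,-2,1,0],[1,-3,-1,1]] U=[[3,2,3,-2],[0,3,1,3],[0,0,2,2],[0,0,0,1]]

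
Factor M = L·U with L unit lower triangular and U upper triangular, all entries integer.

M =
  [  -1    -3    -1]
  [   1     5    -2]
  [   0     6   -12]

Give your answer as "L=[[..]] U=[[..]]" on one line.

L=[[1,0,0],[-1,1,0],[0,3,1]] U=[[-1,-3,-1],[0,2,-3],[0,0,-3]]

  R1 -= -1·R0 → [0,2,-3]
  R2 -= 0·R0 → [0,6,-12]
  R2 -= 3·R1 → [0,0,-3]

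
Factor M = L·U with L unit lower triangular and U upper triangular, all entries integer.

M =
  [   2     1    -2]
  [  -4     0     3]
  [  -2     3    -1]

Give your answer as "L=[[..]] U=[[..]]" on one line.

  row1 -= -2·row0 → [0,2,-1]
  row2 -= -1·row0 → [0,4,-3]
  row2 -= 2·row1 → [0,0,-1]

L=[[1,0,0],[-2,1,0],[-1,2,1]] U=[[2,1,-2],[0,2,-1],[0,0,-1]]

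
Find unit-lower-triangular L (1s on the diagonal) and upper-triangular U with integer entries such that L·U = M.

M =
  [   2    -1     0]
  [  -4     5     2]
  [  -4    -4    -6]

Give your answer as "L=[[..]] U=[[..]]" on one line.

  row1 -= -2·row0 → [0,3,2]
  row2 -= -2·row0 → [0,-6,-6]
  row2 -= -2·row1 → [0,0,-2]

L=[[1,0,0],[-2,1,0],[-2,-2,1]] U=[[2,-1,0],[0,3,2],[0,0,-2]]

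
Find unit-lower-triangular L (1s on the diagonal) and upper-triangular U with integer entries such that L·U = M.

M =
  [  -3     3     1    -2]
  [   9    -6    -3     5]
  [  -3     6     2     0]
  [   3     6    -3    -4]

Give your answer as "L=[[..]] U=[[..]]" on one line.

  r1 -= -3·r0 → [0,3,0,-1]
  r2 -= 1·r0 → [0,3,1,2]
  r3 -= -1·r0 → [0,9,-2,-6]
  r2 -= 1·r1 → [0,0,1,3]
  r3 -= 3·r1 → [0,0,-2,-3]
  r3 -= -2·r2 → [0,0,0,3]

L=[[1,0,0,0],[-3,1,0,0],[1,1,1,0],[-1,3,-2,1]] U=[[-3,3,1,-2],[0,3,0,-1],[0,0,1,3],[0,0,0,3]]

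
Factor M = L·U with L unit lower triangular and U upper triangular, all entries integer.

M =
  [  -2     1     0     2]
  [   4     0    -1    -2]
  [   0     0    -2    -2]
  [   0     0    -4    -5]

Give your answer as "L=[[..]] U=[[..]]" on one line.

  r1 -= -2·r0 → [0,2,-1,2]
  r2 -= 0·r0 → [0,0,-2,-2]
  r3 -= 0·r0 → [0,0,-4,-5]
  r2 -= 0·r1 → [0,0,-2,-2]
  r3 -= 0·r1 → [0,0,-4,-5]
  r3 -= 2·r2 → [0,0,0,-1]

L=[[1,0,0,0],[-2,1,0,0],[0,0,1,0],[0,0,2,1]] U=[[-2,1,0,2],[0,2,-1,2],[0,0,-2,-2],[0,0,0,-1]]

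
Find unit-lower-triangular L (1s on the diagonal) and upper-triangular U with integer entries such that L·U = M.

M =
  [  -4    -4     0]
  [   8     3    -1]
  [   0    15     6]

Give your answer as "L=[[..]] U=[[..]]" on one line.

  r1 -= -2·r0 → [0,-5,-1]
  r2 -= 0·r0 → [0,15,6]
  r2 -= -3·r1 → [0,0,3]

L=[[1,0,0],[-2,1,0],[0,-3,1]] U=[[-4,-4,0],[0,-5,-1],[0,0,3]]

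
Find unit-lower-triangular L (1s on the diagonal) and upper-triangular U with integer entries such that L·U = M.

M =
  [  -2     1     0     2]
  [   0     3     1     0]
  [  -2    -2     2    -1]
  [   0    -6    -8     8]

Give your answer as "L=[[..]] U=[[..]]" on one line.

  R1 -= 0·R0 → [0,3,1,0]
  R2 -= 1·R0 → [0,-3,2,-3]
  R3 -= 0·R0 → [0,-6,-8,8]
  R2 -= -1·R1 → [0,0,3,-3]
  R3 -= -2·R1 → [0,0,-6,8]
  R3 -= -2·R2 → [0,0,0,2]

L=[[1,0,0,0],[0,1,0,0],[1,-1,1,0],[0,-2,-2,1]] U=[[-2,1,0,2],[0,3,1,0],[0,0,3,-3],[0,0,0,2]]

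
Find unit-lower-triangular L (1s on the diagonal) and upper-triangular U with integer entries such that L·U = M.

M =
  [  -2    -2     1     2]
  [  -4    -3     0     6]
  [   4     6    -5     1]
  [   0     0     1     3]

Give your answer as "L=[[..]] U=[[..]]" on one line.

L=[[1,0,0,0],[2,1,0,0],[-2,2,1,0],[0,0,1,1]] U=[[-2,-2,1,2],[0,1,-2,2],[0,0,1,1],[0,0,0,2]]

  r1 -= 2·r0 → [0,1,-2,2]
  r2 -= -2·r0 → [0,2,-3,5]
  r3 -= 0·r0 → [0,0,1,3]
  r2 -= 2·r1 → [0,0,1,1]
  r3 -= 0·r1 → [0,0,1,3]
  r3 -= 1·r2 → [0,0,0,2]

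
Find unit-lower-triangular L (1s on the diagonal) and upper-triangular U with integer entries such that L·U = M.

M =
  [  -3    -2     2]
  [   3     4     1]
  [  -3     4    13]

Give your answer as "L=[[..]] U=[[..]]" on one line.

L=[[1,0,0],[-1,1,0],[1,3,1]] U=[[-3,-2,2],[0,2,3],[0,0,2]]

  r1 -= -1·r0 → [0,2,3]
  r2 -= 1·r0 → [0,6,11]
  r2 -= 3·r1 → [0,0,2]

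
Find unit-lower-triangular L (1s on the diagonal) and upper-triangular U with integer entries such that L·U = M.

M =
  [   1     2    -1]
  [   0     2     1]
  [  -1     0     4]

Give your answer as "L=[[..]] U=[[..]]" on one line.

  r1 -= 0·r0 → [0,2,1]
  r2 -= -1·r0 → [0,2,3]
  r2 -= 1·r1 → [0,0,2]

L=[[1,0,0],[0,1,0],[-1,1,1]] U=[[1,2,-1],[0,2,1],[0,0,2]]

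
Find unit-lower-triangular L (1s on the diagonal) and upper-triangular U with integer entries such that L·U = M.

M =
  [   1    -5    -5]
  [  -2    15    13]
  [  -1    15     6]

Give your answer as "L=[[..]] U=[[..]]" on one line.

  row1 -= -2·row0 → [0,5,3]
  row2 -= -1·row0 → [0,10,1]
  row2 -= 2·row1 → [0,0,-5]

L=[[1,0,0],[-2,1,0],[-1,2,1]] U=[[1,-5,-5],[0,5,3],[0,0,-5]]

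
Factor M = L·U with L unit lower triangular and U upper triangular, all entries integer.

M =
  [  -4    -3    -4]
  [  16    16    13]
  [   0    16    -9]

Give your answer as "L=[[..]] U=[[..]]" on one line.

L=[[1,0,0],[-4,1,0],[0,4,1]] U=[[-4,-3,-4],[0,4,-3],[0,0,3]]

  r1 -= -4·r0 → [0,4,-3]
  r2 -= 0·r0 → [0,16,-9]
  r2 -= 4·r1 → [0,0,3]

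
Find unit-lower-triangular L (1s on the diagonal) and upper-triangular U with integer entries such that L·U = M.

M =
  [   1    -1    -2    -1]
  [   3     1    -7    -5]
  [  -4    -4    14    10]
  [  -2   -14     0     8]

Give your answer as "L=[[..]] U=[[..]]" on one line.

  row1 -= 3·row0 → [0,4,-1,-2]
  row2 -= -4·row0 → [0,-8,6,6]
  row3 -= -2·row0 → [0,-16,-4,6]
  row2 -= -2·row1 → [0,0,4,2]
  row3 -= -4·row1 → [0,0,-8,-2]
  row3 -= -2·row2 → [0,0,0,2]

L=[[1,0,0,0],[3,1,0,0],[-4,-2,1,0],[-2,-4,-2,1]] U=[[1,-1,-2,-1],[0,4,-1,-2],[0,0,4,2],[0,0,0,2]]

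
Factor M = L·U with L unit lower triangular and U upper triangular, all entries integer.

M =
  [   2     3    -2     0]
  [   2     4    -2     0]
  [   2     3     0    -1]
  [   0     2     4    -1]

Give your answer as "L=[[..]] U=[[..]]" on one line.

  R1 -= 1·R0 → [0,1,0,0]
  R2 -= 1·R0 → [0,0,2,-1]
  R3 -= 0·R0 → [0,2,4,-1]
  R2 -= 0·R1 → [0,0,2,-1]
  R3 -= 2·R1 → [0,0,4,-1]
  R3 -= 2·R2 → [0,0,0,1]

L=[[1,0,0,0],[1,1,0,0],[1,0,1,0],[0,2,2,1]] U=[[2,3,-2,0],[0,1,0,0],[0,0,2,-1],[0,0,0,1]]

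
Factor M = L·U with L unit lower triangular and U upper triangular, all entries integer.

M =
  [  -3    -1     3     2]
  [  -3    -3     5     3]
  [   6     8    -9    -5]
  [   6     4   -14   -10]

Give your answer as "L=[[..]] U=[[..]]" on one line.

L=[[1,0,0,0],[1,1,0,0],[-2,-3,1,0],[-2,-1,-2,1]] U=[[-3,-1,3,2],[0,-2,2,1],[0,0,3,2],[0,0,0,-1]]

  row1 -= 1·row0 → [0,-2,2,1]
  row2 -= -2·row0 → [0,6,-3,-1]
  row3 -= -2·row0 → [0,2,-8,-6]
  row2 -= -3·row1 → [0,0,3,2]
  row3 -= -1·row1 → [0,0,-6,-5]
  row3 -= -2·row2 → [0,0,0,-1]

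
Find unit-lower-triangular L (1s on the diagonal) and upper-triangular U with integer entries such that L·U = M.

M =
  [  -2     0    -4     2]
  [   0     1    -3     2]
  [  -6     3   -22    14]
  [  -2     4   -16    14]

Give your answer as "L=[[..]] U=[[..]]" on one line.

  row1 -= 0·row0 → [0,1,-3,2]
  row2 -= 3·row0 → [0,3,-10,8]
  row3 -= 1·row0 → [0,4,-12,12]
  row2 -= 3·row1 → [0,0,-1,2]
  row3 -= 4·row1 → [0,0,0,4]
  row3 -= 0·row2 → [0,0,0,4]

L=[[1,0,0,0],[0,1,0,0],[3,3,1,0],[1,4,0,1]] U=[[-2,0,-4,2],[0,1,-3,2],[0,0,-1,2],[0,0,0,4]]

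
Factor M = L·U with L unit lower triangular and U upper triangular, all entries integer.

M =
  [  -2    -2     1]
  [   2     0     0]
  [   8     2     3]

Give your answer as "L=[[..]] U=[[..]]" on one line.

  r1 -= -1·r0 → [0,-2,1]
  r2 -= -4·r0 → [0,-6,7]
  r2 -= 3·r1 → [0,0,4]

L=[[1,0,0],[-1,1,0],[-4,3,1]] U=[[-2,-2,1],[0,-2,1],[0,0,4]]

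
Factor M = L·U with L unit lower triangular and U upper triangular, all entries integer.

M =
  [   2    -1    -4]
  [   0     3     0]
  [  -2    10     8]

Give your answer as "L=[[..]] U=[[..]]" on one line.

  r1 -= 0·r0 → [0,3,0]
  r2 -= -1·r0 → [0,9,4]
  r2 -= 3·r1 → [0,0,4]

L=[[1,0,0],[0,1,0],[-1,3,1]] U=[[2,-1,-4],[0,3,0],[0,0,4]]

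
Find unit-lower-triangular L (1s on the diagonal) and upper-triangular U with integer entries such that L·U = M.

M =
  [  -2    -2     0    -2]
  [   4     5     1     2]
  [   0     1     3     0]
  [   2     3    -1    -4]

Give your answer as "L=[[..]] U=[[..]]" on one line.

L=[[1,0,0,0],[-2,1,0,0],[0,1,1,0],[-1,1,-1,1]] U=[[-2,-2,0,-2],[0,1,1,-2],[0,0,2,2],[0,0,0,-2]]

  row1 -= -2·row0 → [0,1,1,-2]
  row2 -= 0·row0 → [0,1,3,0]
  row3 -= -1·row0 → [0,1,-1,-6]
  row2 -= 1·row1 → [0,0,2,2]
  row3 -= 1·row1 → [0,0,-2,-4]
  row3 -= -1·row2 → [0,0,0,-2]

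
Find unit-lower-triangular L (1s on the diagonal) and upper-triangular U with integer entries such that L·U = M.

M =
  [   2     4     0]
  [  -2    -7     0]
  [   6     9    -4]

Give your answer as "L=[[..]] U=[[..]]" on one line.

  row1 -= -1·row0 → [0,-3,0]
  row2 -= 3·row0 → [0,-3,-4]
  row2 -= 1·row1 → [0,0,-4]

L=[[1,0,0],[-1,1,0],[3,1,1]] U=[[2,4,0],[0,-3,0],[0,0,-4]]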